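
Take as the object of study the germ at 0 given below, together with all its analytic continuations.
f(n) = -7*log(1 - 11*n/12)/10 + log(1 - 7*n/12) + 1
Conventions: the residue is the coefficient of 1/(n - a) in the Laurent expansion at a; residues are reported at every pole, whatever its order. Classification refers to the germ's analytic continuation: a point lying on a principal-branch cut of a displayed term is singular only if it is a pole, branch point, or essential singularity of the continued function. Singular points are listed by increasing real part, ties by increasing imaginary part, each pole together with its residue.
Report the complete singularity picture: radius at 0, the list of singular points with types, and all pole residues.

Radius of convergence at 0: 12/11.
At 12/11: a logarithmic branch point.
At 12/7: a logarithmic branch point.

Branch term (1)*log(1 - n/(12/7)): its argument vanishes at n = 12/7, a logarithmic branch point, modulus 12/7.
Branch term (-7/10)*log(1 - n/(12/11)): its argument vanishes at n = 12/11, a logarithmic branch point, modulus 12/11.
The radius of convergence is the smallest modulus among the singular points: 12/11.
List the singular points by increasing real part (a conjugate pair: the negative imaginary part first).


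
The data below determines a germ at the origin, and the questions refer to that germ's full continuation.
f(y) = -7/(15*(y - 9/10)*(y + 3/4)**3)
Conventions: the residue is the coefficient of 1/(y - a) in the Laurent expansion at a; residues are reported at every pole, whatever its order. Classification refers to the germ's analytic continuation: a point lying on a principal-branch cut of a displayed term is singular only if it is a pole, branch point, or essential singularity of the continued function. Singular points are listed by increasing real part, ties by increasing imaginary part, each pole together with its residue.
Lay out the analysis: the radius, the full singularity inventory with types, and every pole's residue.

Denominator factor (y - 9/10): pole of order 1 at 9/10, modulus 9/10.
Denominator factor (y + 3/4)^3: pole of order 3 at -3/4, modulus 3/4.
The radius of convergence is the smallest modulus among the singular points: 3/4.
At the order-3 pole -3/4 set g(y) = (y - (-3/4))^3*f(y) = -7/(15*(y - 9/10)).
Order-3 pole: residue = g''(a)/2; g''(-3/4) = 22400/107811, so the residue is 11200/107811.
At the order-1 pole 9/10 set g(y) = (y - (9/10))*f(y) = -7/(15*(y + 3/4)**3).
Simple pole: residue = g(a) at a = 9/10, which is -11200/107811.
List the singular points by increasing real part (a conjugate pair: the negative imaginary part first).

Radius of convergence at 0: 3/4.
At -3/4: a pole of order 3; residue 11200/107811.
At 9/10: a pole of order 1; residue -11200/107811.


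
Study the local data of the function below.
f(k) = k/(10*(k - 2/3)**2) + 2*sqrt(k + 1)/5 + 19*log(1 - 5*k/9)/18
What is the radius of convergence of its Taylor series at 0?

Denominator factor (k - 2/3)^2: pole of order 2 at 2/3, modulus 2/3.
Branch term (19/18)*log(1 - k/(9/5)): its argument vanishes at k = 9/5, a logarithmic branch point, modulus 9/5.
Branch term (2/5)*sqrt(1 - k/(-1)): its argument vanishes at k = -1, a square-root branch point, modulus 1.
The radius of convergence is the smallest modulus among the singular points: 2/3.

The radius of convergence is 2/3.


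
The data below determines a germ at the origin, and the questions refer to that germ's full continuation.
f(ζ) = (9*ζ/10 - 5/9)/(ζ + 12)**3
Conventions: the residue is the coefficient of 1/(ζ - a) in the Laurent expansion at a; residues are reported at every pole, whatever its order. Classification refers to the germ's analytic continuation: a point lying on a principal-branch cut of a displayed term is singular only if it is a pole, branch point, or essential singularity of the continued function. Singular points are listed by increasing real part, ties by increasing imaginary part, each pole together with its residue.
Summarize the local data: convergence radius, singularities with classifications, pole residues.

Radius of convergence at 0: 12.
At -12: a pole of order 3; residue 0.

Denominator factor (ζ + 12)^3: pole of order 3 at -12, modulus 12.
The radius of convergence is the smallest modulus among the singular points: 12.
At the order-3 pole -12 set g(ζ) = (ζ - (-12))^3*f(ζ) = 9*ζ/10 - 5/9.
Order-3 pole: residue = g''(a)/2; g''(-12) = 0, so the residue is 0.


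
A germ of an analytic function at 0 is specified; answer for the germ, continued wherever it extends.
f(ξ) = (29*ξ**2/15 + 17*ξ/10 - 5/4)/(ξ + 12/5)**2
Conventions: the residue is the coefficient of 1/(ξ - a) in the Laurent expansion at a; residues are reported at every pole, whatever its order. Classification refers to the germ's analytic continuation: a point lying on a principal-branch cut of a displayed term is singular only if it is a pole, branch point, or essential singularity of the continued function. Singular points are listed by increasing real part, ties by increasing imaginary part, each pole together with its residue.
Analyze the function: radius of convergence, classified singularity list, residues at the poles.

Radius of convergence at 0: 12/5.
At -12/5: a pole of order 2; residue -379/50.

Denominator factor (ξ + 12/5)^2: pole of order 2 at -12/5, modulus 12/5.
The radius of convergence is the smallest modulus among the singular points: 12/5.
At the order-2 pole -12/5 set g(ξ) = (ξ - (-12/5))^2*f(ξ) = 29*ξ**2/15 + 17*ξ/10 - 5/4.
Order-2 pole: residue = g'(a); g'(-12/5) = -379/50, so the residue is -379/50.


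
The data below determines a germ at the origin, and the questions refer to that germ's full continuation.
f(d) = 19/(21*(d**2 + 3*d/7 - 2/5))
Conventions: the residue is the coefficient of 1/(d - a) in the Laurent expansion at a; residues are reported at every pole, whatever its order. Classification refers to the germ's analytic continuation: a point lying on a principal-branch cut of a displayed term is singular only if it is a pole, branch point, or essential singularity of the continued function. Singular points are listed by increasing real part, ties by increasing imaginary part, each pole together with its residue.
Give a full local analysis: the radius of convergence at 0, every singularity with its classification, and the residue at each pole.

Radius of convergence at 0: -3/14 + (1/70)*sqrt(2185).
At -3/14 - (1/70)*sqrt(2185): a pole of order 1; residue -(1/69)*sqrt(2185).
At -3/14 + (1/70)*sqrt(2185): a pole of order 1; residue (1/69)*sqrt(2185).

Denominator factor (d**2 + 3*d/7 - 2/5): discriminant 437/245, real irrational roots -3/14 + (1/70)*sqrt(2185) and -3/14 - (1/70)*sqrt(2185); poles of order 1, moduli -3/14 + (1/70)*sqrt(2185) and 3/14 + (1/70)*sqrt(2185).
The radius of convergence is the smallest modulus among the singular points: -3/14 + (1/70)*sqrt(2185).
The factor d**2 + 3*d/7 - 2/5 splits as (d - a)(d - a') with a = -3/14 - (1/70)*sqrt(2185), a' = -3/14 + (1/70)*sqrt(2185). At the order-1 pole a set g(d) = (d - a)*f(d) = [19/21] / (d - a').
Simple pole: residue = g(a) at a = -3/14 - (1/70)*sqrt(2185), which is -(1/69)*sqrt(2185).
The factor d**2 + 3*d/7 - 2/5 splits as (d - a)(d - a') with a = -3/14 + (1/70)*sqrt(2185), a' = -3/14 - (1/70)*sqrt(2185). At the order-1 pole a set g(d) = (d - a)*f(d) = [19/21] / (d - a').
Simple pole: residue = g(a) at a = -3/14 + (1/70)*sqrt(2185), which is (1/69)*sqrt(2185).
List the singular points by increasing real part (a conjugate pair: the negative imaginary part first).


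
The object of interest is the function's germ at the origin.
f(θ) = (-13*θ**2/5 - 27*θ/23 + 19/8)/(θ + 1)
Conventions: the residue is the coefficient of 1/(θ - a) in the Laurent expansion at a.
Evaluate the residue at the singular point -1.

At the order-1 pole -1 set g(θ) = (θ - (-1))*f(θ) = -13*θ**2/5 - 27*θ/23 + 19/8.
Simple pole: residue = g(a) at a = -1, which is 873/920.

The residue is 873/920.


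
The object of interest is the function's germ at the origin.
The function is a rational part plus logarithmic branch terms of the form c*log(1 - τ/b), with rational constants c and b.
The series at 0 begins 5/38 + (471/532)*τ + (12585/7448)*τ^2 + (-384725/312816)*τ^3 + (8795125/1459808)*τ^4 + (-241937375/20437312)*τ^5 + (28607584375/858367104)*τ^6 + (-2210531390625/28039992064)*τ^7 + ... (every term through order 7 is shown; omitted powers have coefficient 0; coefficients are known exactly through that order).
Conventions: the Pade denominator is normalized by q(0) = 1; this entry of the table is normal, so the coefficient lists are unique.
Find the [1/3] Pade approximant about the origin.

Taylor coefficients needed (read off): a_0 = 5/38, a_1 = 471/532, a_2 = 12585/7448, a_3 = -384725/312816, a_4 = 8795125/1459808.
Write the denominator as Q(τ) = 1 + q1*τ + q2*τ^2 + q3*τ^3. Requiring Q*f - P = O(τ^5) with deg P <= 1 kills the coefficients of τ^2..τ^4 in Q*f:
  τ^2: a_2 + q1*a_1 + q2*a_0 = 0, i.e. 12585/7448 + (471/532)*q1 + (5/38)*q2 = 0.
  τ^3: a_3 + q1*a_2 + q2*a_1 + q3*a_0 = 0, i.e. -384725/312816 + (12585/7448)*q1 + (471/532)*q2 + (5/38)*q3 = 0.
  τ^4: a_4 + q1*a_3 + q2*a_2 + q3*a_1 = 0, i.e. 8795125/1459808 + (-384725/312816)*q1 + (12585/7448)*q2 + (471/532)*q3 = 0.
Solving this linear system: q1 = -11711355/2731022, q2 = 3123525/195073, q3 = -1830749125/42258972.
The numerator is Q*f truncated at degree 1: P0 = a_0 = 5/38; P1 = a_1 + q1*a_0 = 8330652/25944709.

The Pade approximant has numerator coefficients [5/38, 8330652/25944709]; denominator coefficients [1, -11711355/2731022, 3123525/195073, -1830749125/42258972].


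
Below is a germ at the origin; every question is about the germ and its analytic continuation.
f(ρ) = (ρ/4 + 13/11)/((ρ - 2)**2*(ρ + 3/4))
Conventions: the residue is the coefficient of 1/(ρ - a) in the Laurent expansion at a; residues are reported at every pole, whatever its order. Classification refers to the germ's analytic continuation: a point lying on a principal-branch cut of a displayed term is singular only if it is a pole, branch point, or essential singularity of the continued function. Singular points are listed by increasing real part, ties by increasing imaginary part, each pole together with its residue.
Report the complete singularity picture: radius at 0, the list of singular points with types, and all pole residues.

Denominator factor (ρ - 2)^2: pole of order 2 at 2, modulus 2.
Denominator factor (ρ + 3/4): pole of order 1 at -3/4, modulus 3/4.
The radius of convergence is the smallest modulus among the singular points: 3/4.
At the order-1 pole -3/4 set g(ρ) = (ρ - (-3/4))*f(ρ) = (ρ/4 + 13/11)/(ρ - 2)**2.
Simple pole: residue = g(a) at a = -3/4, which is 175/1331.
At the order-2 pole 2 set g(ρ) = (ρ - (2))^2*f(ρ) = (ρ/4 + 13/11)/(ρ + 3/4).
Order-2 pole: residue = g'(a); g'(2) = -175/1331, so the residue is -175/1331.
List the singular points by increasing real part (a conjugate pair: the negative imaginary part first).

Radius of convergence at 0: 3/4.
At -3/4: a pole of order 1; residue 175/1331.
At 2: a pole of order 2; residue -175/1331.


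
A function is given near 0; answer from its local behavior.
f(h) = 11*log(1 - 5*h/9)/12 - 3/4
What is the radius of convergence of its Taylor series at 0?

Branch term (11/12)*log(1 - h/(9/5)): its argument vanishes at h = 9/5, a logarithmic branch point, modulus 9/5.
The radius of convergence is the smallest modulus among the singular points: 9/5.

The radius of convergence is 9/5.


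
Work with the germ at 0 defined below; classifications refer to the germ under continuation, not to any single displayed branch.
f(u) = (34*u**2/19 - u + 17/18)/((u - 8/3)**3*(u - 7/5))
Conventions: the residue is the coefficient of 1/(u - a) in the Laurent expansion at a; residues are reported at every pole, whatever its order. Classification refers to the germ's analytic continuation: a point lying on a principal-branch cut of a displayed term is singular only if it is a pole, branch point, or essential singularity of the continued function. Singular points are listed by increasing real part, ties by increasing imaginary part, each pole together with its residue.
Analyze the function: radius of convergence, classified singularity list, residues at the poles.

Denominator factor (u - 7/5): pole of order 1 at 7/5, modulus 7/5.
Denominator factor (u - 8/3)^3: pole of order 3 at 8/3, modulus 8/3.
The radius of convergence is the smallest modulus among the singular points: 7/5.
At the order-1 pole 7/5 set g(u) = (u - (7/5))*f(u) = (34*u**2/19 - u + 17/18)/(u - 8/3)**3.
Simple pole: residue = g(a) at a = 7/5, which is -391395/260642.
At the order-3 pole 8/3 set g(u) = (u - (8/3))^3*f(u) = (34*u**2/19 - u + 17/18)/(u - 7/5).
Order-3 pole: residue = g''(a)/2; g''(8/3) = 391395/130321, so the residue is 391395/260642.
List the singular points by increasing real part (a conjugate pair: the negative imaginary part first).

Radius of convergence at 0: 7/5.
At 7/5: a pole of order 1; residue -391395/260642.
At 8/3: a pole of order 3; residue 391395/260642.


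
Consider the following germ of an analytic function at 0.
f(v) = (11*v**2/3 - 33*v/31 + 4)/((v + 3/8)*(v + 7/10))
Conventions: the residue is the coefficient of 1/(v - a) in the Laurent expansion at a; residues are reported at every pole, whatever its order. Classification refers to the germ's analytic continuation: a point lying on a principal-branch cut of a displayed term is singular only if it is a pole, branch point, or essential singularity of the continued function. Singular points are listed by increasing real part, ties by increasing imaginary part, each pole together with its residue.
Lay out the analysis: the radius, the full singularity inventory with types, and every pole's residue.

Denominator factor (v + 7/10): pole of order 1 at -7/10, modulus 7/10.
Denominator factor (v + 3/8): pole of order 1 at -3/8, modulus 3/8.
The radius of convergence is the smallest modulus among the singular points: 3/8.
At the order-1 pole -7/10 set g(v) = (v - (-7/10))*f(v) = (11*v**2/3 - 33*v/31 + 4)/(v + 3/8).
Simple pole: residue = g(a) at a = -7/10, which is -121678/6045.
At the order-1 pole -3/8 set g(v) = (v - (-3/8))*f(v) = (11*v**2/3 - 33*v/31 + 4)/(v + 7/10).
Simple pole: residue = g(a) at a = -3/8, which is 48755/3224.
List the singular points by increasing real part (a conjugate pair: the negative imaginary part first).

Radius of convergence at 0: 3/8.
At -7/10: a pole of order 1; residue -121678/6045.
At -3/8: a pole of order 1; residue 48755/3224.


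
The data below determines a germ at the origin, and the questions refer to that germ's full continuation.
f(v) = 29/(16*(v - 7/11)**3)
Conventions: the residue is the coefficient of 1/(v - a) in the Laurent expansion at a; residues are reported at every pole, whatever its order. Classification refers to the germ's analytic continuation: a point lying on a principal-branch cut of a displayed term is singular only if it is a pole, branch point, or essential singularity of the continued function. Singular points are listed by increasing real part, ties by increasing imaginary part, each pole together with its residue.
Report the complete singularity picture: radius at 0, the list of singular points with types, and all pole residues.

Denominator factor (v - 7/11)^3: pole of order 3 at 7/11, modulus 7/11.
The radius of convergence is the smallest modulus among the singular points: 7/11.
At the order-3 pole 7/11 set g(v) = (v - (7/11))^3*f(v) = 29/16.
Order-3 pole: residue = g''(a)/2; g''(7/11) = 0, so the residue is 0.

Radius of convergence at 0: 7/11.
At 7/11: a pole of order 3; residue 0.


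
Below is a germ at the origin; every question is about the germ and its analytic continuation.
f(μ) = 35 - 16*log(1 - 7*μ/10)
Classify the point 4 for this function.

The point is a regular point.

There is no denominator, hence no pole anywhere.
Branch term log(1 - μ/(10/7)): argument at 4 is -9/5, nonzero, so 4 is not its branch point (a point on a principal cut is still regular for the continued germ).
So the germ continues analytically to 4.


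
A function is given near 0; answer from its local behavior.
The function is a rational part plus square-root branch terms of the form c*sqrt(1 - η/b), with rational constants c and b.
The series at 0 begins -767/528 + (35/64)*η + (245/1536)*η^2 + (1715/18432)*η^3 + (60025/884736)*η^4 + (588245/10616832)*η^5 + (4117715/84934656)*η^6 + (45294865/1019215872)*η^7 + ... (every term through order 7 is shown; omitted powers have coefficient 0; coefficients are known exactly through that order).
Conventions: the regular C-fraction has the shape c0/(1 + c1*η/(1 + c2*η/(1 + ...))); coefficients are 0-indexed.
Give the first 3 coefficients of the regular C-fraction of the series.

The regular C-fraction coefficients are [-767/528, 1155/3068, -12299/18408].

Taylor coefficients (read off): a_0 = -767/528, a_1 = 35/64, a_2 = 245/1536.
c0 = a_0 = -767/528. Peel one level at a time: if S = 1 + c*η/S' with S'(0) = 1, then c is the η-coefficient of S and S' = c*η/(S - 1).
S_1 = c0/f = 1 + (1155/3068)*η + (4735115/18825248)*η^2 + ...; c1 = 1155/3068.
S_2 = c1*η/(S_1 - 1) = 1 + (-12299/18408)*η + ...; c2 = -12299/18408.


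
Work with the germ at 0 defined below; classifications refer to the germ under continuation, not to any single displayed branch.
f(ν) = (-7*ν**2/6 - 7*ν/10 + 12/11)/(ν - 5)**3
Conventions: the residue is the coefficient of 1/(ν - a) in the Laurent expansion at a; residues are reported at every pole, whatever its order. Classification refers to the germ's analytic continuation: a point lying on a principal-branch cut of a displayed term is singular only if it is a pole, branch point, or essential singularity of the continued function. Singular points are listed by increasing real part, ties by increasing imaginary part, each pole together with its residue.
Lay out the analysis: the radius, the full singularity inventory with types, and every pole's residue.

Radius of convergence at 0: 5.
At 5: a pole of order 3; residue -7/6.

Denominator factor (ν - 5)^3: pole of order 3 at 5, modulus 5.
The radius of convergence is the smallest modulus among the singular points: 5.
At the order-3 pole 5 set g(ν) = (ν - (5))^3*f(ν) = -7*ν**2/6 - 7*ν/10 + 12/11.
Order-3 pole: residue = g''(a)/2; g''(5) = -7/3, so the residue is -7/6.


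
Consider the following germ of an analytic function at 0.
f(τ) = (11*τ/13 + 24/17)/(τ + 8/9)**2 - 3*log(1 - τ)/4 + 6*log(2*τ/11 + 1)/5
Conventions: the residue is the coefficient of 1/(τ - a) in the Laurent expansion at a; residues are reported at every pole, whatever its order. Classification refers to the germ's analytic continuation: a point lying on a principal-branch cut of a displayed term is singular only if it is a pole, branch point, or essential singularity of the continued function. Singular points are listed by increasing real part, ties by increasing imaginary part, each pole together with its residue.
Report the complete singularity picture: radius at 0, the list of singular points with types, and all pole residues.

Denominator factor (τ + 8/9)^2: pole of order 2 at -8/9, modulus 8/9.
Branch term (-3/4)*log(1 - τ/(1)): its argument vanishes at τ = 1, a logarithmic branch point, modulus 1.
Branch term (6/5)*log(1 - τ/(-11/2)): its argument vanishes at τ = -11/2, a logarithmic branch point, modulus 11/2.
The radius of convergence is the smallest modulus among the singular points: 8/9.
The branch terms are analytic at -8/9 and contribute nothing to the residue; only the rational part matters.
At the order-2 pole -8/9 set g(τ) = (τ - (-8/9))^2*(rational part) = 11*τ/13 + 24/17.
Order-2 pole: residue = g'(a); g'(-8/9) = 11/13, so the residue is 11/13.
List the singular points by increasing real part (a conjugate pair: the negative imaginary part first).

Radius of convergence at 0: 8/9.
At -11/2: a logarithmic branch point.
At -8/9: a pole of order 2; residue 11/13.
At 1: a logarithmic branch point.


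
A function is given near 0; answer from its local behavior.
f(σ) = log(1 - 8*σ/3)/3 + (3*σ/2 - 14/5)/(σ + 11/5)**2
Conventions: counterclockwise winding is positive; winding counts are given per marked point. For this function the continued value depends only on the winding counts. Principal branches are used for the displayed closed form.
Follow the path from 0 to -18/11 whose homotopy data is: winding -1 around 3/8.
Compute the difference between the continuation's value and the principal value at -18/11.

The rational part is single-valued and drops out of the difference; each branch term changes only by its own monodromy.
(1/3)*log(1 - σ/(3/8)): each positive loop around 3/8 adds 2*pi*i to the log, so winding -1 contributes (1/3)*(-1)*2*pi*i = -(2/3)*pi*i.
Summing the contributions at σ = -18/11 gives -(2/3)*pi*i.

Continued minus principal equals -(2/3)*pi*i.


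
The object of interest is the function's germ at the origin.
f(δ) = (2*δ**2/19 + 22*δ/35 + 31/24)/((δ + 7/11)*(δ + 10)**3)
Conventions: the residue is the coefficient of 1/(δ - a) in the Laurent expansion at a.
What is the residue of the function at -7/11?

At the order-1 pole -7/11 set g(δ) = (δ - (-7/11))*f(δ) = (2*δ**2/19 + 22*δ/35 + 31/24)/(δ + 10)**3.
Simple pole: residue = g(a) at a = -7/11, which is 2835283/2491417560.

The residue is 2835283/2491417560.


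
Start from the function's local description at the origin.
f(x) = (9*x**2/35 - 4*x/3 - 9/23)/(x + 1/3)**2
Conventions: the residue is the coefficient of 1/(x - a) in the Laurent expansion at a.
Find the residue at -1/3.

At the order-2 pole -1/3 set g(x) = (x - (-1/3))^2*f(x) = 9*x**2/35 - 4*x/3 - 9/23.
Order-2 pole: residue = g'(a); g'(-1/3) = -158/105, so the residue is -158/105.

The residue is -158/105.


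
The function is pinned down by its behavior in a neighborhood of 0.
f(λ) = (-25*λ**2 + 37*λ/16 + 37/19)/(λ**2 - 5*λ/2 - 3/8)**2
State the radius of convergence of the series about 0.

Denominator factor (λ**2 - 5*λ/2 - 3/8)^2: discriminant 31/4, real irrational roots 5/4 + (1/4)*sqrt(31) and 5/4 - (1/4)*sqrt(31); poles of order 2, moduli 5/4 + (1/4)*sqrt(31) and -5/4 + (1/4)*sqrt(31).
The radius of convergence is the smallest modulus among the singular points: -5/4 + (1/4)*sqrt(31).

The radius of convergence is -5/4 + (1/4)*sqrt(31).


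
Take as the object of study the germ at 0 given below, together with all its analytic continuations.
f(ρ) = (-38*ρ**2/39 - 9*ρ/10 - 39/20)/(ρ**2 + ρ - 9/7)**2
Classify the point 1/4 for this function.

Denominator factors: ρ**2 + ρ - 9/7 = -109/112 at ρ = 1/4 — none vanishes.
So the germ continues analytically to 1/4.

The point is a regular point.


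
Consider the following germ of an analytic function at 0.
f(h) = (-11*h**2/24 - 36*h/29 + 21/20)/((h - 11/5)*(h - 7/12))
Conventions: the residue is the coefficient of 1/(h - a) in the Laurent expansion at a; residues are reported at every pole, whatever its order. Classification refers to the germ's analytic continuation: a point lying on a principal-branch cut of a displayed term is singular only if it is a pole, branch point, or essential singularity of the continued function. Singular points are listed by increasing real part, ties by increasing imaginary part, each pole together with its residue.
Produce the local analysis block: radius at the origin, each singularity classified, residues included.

Radius of convergence at 0: 7/12.
At 7/12: a pole of order 1; residue -85141/810144.
At 11/5: a pole of order 1; residue -67849/28130.

Denominator factor (h - 11/5): pole of order 1 at 11/5, modulus 11/5.
Denominator factor (h - 7/12): pole of order 1 at 7/12, modulus 7/12.
The radius of convergence is the smallest modulus among the singular points: 7/12.
At the order-1 pole 7/12 set g(h) = (h - (7/12))*f(h) = (-11*h**2/24 - 36*h/29 + 21/20)/(h - 11/5).
Simple pole: residue = g(a) at a = 7/12, which is -85141/810144.
At the order-1 pole 11/5 set g(h) = (h - (11/5))*f(h) = (-11*h**2/24 - 36*h/29 + 21/20)/(h - 7/12).
Simple pole: residue = g(a) at a = 11/5, which is -67849/28130.
List the singular points by increasing real part (a conjugate pair: the negative imaginary part first).


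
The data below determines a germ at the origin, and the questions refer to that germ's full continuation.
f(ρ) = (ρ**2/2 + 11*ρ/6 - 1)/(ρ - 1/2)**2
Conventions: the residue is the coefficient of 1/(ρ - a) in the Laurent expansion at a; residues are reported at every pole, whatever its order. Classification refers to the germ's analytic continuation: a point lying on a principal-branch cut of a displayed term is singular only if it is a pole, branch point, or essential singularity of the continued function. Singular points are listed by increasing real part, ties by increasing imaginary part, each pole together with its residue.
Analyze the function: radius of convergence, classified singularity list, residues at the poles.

Denominator factor (ρ - 1/2)^2: pole of order 2 at 1/2, modulus 1/2.
The radius of convergence is the smallest modulus among the singular points: 1/2.
At the order-2 pole 1/2 set g(ρ) = (ρ - (1/2))^2*f(ρ) = ρ**2/2 + 11*ρ/6 - 1.
Order-2 pole: residue = g'(a); g'(1/2) = 7/3, so the residue is 7/3.

Radius of convergence at 0: 1/2.
At 1/2: a pole of order 2; residue 7/3.


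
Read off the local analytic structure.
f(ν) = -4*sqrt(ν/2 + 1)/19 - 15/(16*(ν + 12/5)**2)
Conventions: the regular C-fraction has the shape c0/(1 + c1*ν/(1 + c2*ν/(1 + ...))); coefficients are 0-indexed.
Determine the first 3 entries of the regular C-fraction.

The regular C-fraction coefficients are [-5447/14592, 559/2514, 52593107/73076952].

Taylor coefficients (expand at 0): a_0 = -5447/14592, a_1 = 7267/87552, a_2 = -54767/700416.
c0 = a_0 = -5447/14592. Peel one level at a time: if S = 1 + c*ν/S' with S'(0) = 1, then c is the ν-coefficient of S and S' = c*ν/(S - 1).
S_1 = c0/f = 1 + (559/2514)*ν + (-52593107/328650192)*ν^2 + ...; c1 = 559/2514.
S_2 = c1*ν/(S_1 - 1) = 1 + (52593107/73076952)*ν + ...; c2 = 52593107/73076952.


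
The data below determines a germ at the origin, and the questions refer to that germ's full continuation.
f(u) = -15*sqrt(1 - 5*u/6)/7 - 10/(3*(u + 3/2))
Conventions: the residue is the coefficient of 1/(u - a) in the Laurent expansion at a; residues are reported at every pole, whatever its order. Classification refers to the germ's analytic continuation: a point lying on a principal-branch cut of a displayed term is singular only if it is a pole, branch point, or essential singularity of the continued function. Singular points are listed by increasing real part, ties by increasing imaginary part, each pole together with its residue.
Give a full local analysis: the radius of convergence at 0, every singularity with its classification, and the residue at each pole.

Denominator factor (u + 3/2): pole of order 1 at -3/2, modulus 3/2.
Branch term (-15/7)*sqrt(1 - u/(6/5)): its argument vanishes at u = 6/5, a square-root branch point, modulus 6/5.
The radius of convergence is the smallest modulus among the singular points: 6/5.
The branch term is analytic at -3/2 and contributes nothing to the residue; only the rational part matters.
At the order-1 pole -3/2 set g(u) = (u - (-3/2))*(rational part) = -10/3.
Simple pole: residue = g(a) at a = -3/2, which is -10/3.
List the singular points by increasing real part (a conjugate pair: the negative imaginary part first).

Radius of convergence at 0: 6/5.
At -3/2: a pole of order 1; residue -10/3.
At 6/5: an algebraic (square-root) branch point.


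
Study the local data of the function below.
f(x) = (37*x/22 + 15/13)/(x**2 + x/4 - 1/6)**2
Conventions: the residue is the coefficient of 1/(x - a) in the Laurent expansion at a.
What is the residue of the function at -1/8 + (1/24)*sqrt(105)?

The factor x**2 + x/4 - 1/6 splits as (x - a)(x - a') with a = -1/8 + (1/24)*sqrt(105), a' = -1/8 - (1/24)*sqrt(105). At the order-2 pole a set g(x) = (x - a)^2*f(x) = [37*x/22 + 15/13] / (x - a')^2.
Order-2 pole: residue = g'(a); g'(-1/8 + (1/24)*sqrt(105)) = -(51816/175175)*sqrt(105), so the residue is -(51816/175175)*sqrt(105).

The residue is -(51816/175175)*sqrt(105).


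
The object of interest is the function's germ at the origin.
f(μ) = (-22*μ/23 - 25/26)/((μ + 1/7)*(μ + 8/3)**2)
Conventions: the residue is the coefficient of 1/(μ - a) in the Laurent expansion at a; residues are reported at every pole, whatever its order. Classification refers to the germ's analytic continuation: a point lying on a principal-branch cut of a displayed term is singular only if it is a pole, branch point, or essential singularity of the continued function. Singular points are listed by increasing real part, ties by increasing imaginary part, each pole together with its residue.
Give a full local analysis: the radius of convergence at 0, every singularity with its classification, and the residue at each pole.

Denominator factor (μ + 1/7): pole of order 1 at -1/7, modulus 1/7.
Denominator factor (μ + 8/3)^2: pole of order 2 at -8/3, modulus 8/3.
The radius of convergence is the smallest modulus among the singular points: 1/7.
At the order-2 pole -8/3 set g(μ) = (μ - (-8/3))^2*f(μ) = (-22*μ/23 - 25/26)/(μ + 1/7).
Order-2 pole: residue = g'(a); g'(-8/3) = 217539/1679782, so the residue is 217539/1679782.
At the order-1 pole -1/7 set g(μ) = (μ - (-1/7))*f(μ) = (-22*μ/23 - 25/26)/(μ + 8/3)**2.
Simple pole: residue = g(a) at a = -1/7, which is -217539/1679782.
List the singular points by increasing real part (a conjugate pair: the negative imaginary part first).

Radius of convergence at 0: 1/7.
At -8/3: a pole of order 2; residue 217539/1679782.
At -1/7: a pole of order 1; residue -217539/1679782.


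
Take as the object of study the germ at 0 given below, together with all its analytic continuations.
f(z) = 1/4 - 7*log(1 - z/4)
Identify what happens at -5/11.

There is no denominator, hence no pole anywhere.
Branch term log(1 - z/(4)): argument at -5/11 is 49/44, nonzero, so -5/11 is not its branch point (a point on a principal cut is still regular for the continued germ).
So the germ continues analytically to -5/11.

The point is a regular point.


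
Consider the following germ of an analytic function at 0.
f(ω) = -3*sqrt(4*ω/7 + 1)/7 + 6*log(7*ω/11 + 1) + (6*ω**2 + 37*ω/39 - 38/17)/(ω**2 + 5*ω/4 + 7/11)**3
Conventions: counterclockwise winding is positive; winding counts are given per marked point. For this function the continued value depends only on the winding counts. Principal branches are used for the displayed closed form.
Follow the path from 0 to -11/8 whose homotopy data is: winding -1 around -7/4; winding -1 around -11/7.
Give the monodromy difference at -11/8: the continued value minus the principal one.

Continued minus principal equals ((3/49)*sqrt(42)) - ((12)*pi)*i.

The rational part is single-valued and drops out of the difference; each branch term changes only by its own monodromy.
(6)*log(1 - ω/(-11/7)): each positive loop around -11/7 adds 2*pi*i to the log, so winding -1 contributes (6)*(-1)*2*pi*i = -(12)*pi*i.
(-3/7)*sqrt(1 - ω/(-7/4)): winding -1 is odd, the square root flips sign, contributing -2*(-3/7)*sqrt(1 - (-11/8)/(-7/4)) = -2*(-3/7)*sqrt(3/14) = (3/49)*sqrt(42).
Summing the contributions at ω = -11/8 gives ((3/49)*sqrt(42)) - ((12)*pi)*i.


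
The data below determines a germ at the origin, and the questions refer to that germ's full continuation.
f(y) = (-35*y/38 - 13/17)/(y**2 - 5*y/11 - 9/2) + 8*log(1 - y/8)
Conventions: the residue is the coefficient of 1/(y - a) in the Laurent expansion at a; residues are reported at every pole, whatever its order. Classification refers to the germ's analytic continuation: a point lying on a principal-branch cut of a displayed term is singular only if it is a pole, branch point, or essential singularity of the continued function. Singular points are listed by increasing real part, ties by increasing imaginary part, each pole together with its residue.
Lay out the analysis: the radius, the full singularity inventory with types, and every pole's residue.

Radius of convergence at 0: -5/22 + (1/22)*sqrt(2203).
At 5/22 - (1/22)*sqrt(2203): a pole of order 1; residue -35/76 + (13843/2846276)*sqrt(2203).
At 5/22 + (1/22)*sqrt(2203): a pole of order 1; residue -35/76 - (13843/2846276)*sqrt(2203).
At 8: a logarithmic branch point.


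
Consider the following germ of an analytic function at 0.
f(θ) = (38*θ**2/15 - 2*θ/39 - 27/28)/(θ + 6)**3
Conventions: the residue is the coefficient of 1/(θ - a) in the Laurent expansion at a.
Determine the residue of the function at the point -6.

The residue is 38/15.

At the order-3 pole -6 set g(θ) = (θ - (-6))^3*f(θ) = 38*θ**2/15 - 2*θ/39 - 27/28.
Order-3 pole: residue = g''(a)/2; g''(-6) = 76/15, so the residue is 38/15.


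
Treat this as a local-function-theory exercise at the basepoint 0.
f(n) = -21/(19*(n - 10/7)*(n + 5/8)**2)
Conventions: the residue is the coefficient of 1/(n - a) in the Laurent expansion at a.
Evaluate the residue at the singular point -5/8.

The residue is 65856/251275.

At the order-2 pole -5/8 set g(n) = (n - (-5/8))^2*f(n) = -21/(19*(n - 10/7)).
Order-2 pole: residue = g'(a); g'(-5/8) = 65856/251275, so the residue is 65856/251275.


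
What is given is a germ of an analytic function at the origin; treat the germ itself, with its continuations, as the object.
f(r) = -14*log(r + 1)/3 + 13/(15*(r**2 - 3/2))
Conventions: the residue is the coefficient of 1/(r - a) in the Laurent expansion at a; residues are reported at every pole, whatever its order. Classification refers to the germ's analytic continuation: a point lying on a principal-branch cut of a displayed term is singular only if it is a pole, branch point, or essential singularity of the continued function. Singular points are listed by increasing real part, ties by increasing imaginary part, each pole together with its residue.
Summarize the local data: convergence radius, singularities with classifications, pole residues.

Radius of convergence at 0: 1.
At -(1/2)*sqrt(6): a pole of order 1; residue -(13/90)*sqrt(6).
At -1: a logarithmic branch point.
At (1/2)*sqrt(6): a pole of order 1; residue (13/90)*sqrt(6).

Denominator factor (r**2 - 3/2): discriminant 6, real irrational roots (1/2)*sqrt(6) and -(1/2)*sqrt(6); poles of order 1, moduli (1/2)*sqrt(6) and (1/2)*sqrt(6).
Branch term (-14/3)*log(1 - r/(-1)): its argument vanishes at r = -1, a logarithmic branch point, modulus 1.
The radius of convergence is the smallest modulus among the singular points: 1.
The branch term is analytic at -(1/2)*sqrt(6) and contributes nothing to the residue; only the rational part matters.
The factor r**2 - 3/2 splits as (r - a)(r - a') with a = -(1/2)*sqrt(6), a' = (1/2)*sqrt(6). At the order-1 pole a set g(r) = (r - a)*(rational part) = [13/15] / (r - a').
Simple pole: residue = g(a) at a = -(1/2)*sqrt(6), which is -(13/90)*sqrt(6).
The branch term is analytic at (1/2)*sqrt(6) and contributes nothing to the residue; only the rational part matters.
The factor r**2 - 3/2 splits as (r - a)(r - a') with a = (1/2)*sqrt(6), a' = -(1/2)*sqrt(6). At the order-1 pole a set g(r) = (r - a)*(rational part) = [13/15] / (r - a').
Simple pole: residue = g(a) at a = (1/2)*sqrt(6), which is (13/90)*sqrt(6).
List the singular points by increasing real part (a conjugate pair: the negative imaginary part first).


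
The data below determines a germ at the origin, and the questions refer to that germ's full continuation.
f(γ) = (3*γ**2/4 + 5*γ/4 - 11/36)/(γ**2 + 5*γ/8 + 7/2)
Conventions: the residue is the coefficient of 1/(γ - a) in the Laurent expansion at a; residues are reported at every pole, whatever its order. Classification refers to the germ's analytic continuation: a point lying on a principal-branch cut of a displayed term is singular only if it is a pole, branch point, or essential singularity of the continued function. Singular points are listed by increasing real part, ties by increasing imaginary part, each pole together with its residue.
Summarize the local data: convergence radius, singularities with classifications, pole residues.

Denominator factor (γ**2 + 5*γ/8 + 7/2): discriminant -871/64, complex-conjugate roots (-5/16) + ((1/16)*sqrt(871))*i and (-5/16) - ((1/16)*sqrt(871))*i; poles of order 1, moduli (1/2)*sqrt(14) and (1/2)*sqrt(14).
The radius of convergence is the smallest modulus among the singular points: (1/2)*sqrt(14).
The factor γ**2 + 5*γ/8 + 7/2 splits as (γ - a)(γ - a') with a = (-5/16) - ((1/16)*sqrt(871))*i, a' = (-5/16) + ((1/16)*sqrt(871))*i. At the order-1 pole a set g(γ) = (γ - a)*f(γ) = [3*γ**2/4 + 5*γ/4 - 11/36] / (γ - a').
Simple pole: residue = g(a) at a = (-5/16) - ((1/16)*sqrt(871))*i, which is (25/64) - ((14629/501696)*sqrt(871))*i.
The factor γ**2 + 5*γ/8 + 7/2 splits as (γ - a)(γ - a') with a = (-5/16) + ((1/16)*sqrt(871))*i, a' = (-5/16) - ((1/16)*sqrt(871))*i. At the order-1 pole a set g(γ) = (γ - a)*f(γ) = [3*γ**2/4 + 5*γ/4 - 11/36] / (γ - a').
Simple pole: residue = g(a) at a = (-5/16) + ((1/16)*sqrt(871))*i, which is (25/64) + ((14629/501696)*sqrt(871))*i.
List the singular points by increasing real part (a conjugate pair: the negative imaginary part first).

Radius of convergence at 0: (1/2)*sqrt(14).
At (-5/16) - ((1/16)*sqrt(871))*i: a pole of order 1; residue (25/64) - ((14629/501696)*sqrt(871))*i.
At (-5/16) + ((1/16)*sqrt(871))*i: a pole of order 1; residue (25/64) + ((14629/501696)*sqrt(871))*i.


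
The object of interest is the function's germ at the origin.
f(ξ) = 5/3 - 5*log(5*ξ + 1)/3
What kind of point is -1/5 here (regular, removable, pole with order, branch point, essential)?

The point is a logarithmic branch point.

The term (-5/3)*log(1 - ξ/(-1/5)) has argument 1 - -1/5/(-1/5) = 0 at -1/5: a logarithmic (infinitely-sheeted) branch point; the remaining terms are analytic or single-valued there.


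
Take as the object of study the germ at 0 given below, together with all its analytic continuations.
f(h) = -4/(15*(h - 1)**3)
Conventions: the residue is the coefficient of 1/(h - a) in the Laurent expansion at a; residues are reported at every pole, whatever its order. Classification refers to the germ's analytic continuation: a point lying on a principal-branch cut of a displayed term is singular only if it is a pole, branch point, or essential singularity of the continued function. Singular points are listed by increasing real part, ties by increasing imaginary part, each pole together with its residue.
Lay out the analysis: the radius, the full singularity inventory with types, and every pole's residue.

Radius of convergence at 0: 1.
At 1: a pole of order 3; residue 0.

Denominator factor (h - 1)^3: pole of order 3 at 1, modulus 1.
The radius of convergence is the smallest modulus among the singular points: 1.
At the order-3 pole 1 set g(h) = (h - (1))^3*f(h) = -4/15.
Order-3 pole: residue = g''(a)/2; g''(1) = 0, so the residue is 0.


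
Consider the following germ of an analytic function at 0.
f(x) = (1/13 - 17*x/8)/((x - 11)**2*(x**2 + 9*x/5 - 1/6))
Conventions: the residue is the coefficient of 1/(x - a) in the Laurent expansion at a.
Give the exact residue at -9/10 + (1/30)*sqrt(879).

The factor x**2 + 9*x/5 - 1/6 splits as (x - a)(x - a') with a = -9/10 + (1/30)*sqrt(879), a' = -9/10 - (1/30)*sqrt(879). At the order-1 pole a set g(x) = (x - a)*f(x) = [(1/13 - 17*x/8)/(x - 11)**2] / (x - a').
Simple pole: residue = g(a) at a = -9/10 + (1/30)*sqrt(879), which is -11964345/1851195944 + (109638495/542400411592)*sqrt(879).

The residue is -11964345/1851195944 + (109638495/542400411592)*sqrt(879).


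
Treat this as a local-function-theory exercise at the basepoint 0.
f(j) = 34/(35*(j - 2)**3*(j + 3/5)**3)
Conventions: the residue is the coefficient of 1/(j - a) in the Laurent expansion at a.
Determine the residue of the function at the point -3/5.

At the order-3 pole -3/5 set g(j) = (j - (-3/5))^3*f(j) = 34/(35*(j - 2)**3).
Order-3 pole: residue = g''(a)/2; g''(-3/5) = -255000/2599051, so the residue is -127500/2599051.

The residue is -127500/2599051.


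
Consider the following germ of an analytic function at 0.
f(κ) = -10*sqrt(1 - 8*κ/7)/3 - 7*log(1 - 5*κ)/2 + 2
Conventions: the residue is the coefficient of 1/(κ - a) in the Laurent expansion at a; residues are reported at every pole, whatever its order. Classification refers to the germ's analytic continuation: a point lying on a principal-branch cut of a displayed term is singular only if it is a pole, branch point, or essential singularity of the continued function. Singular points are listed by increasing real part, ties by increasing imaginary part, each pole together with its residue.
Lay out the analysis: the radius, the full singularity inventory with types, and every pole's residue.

Branch term (-7/2)*log(1 - κ/(1/5)): its argument vanishes at κ = 1/5, a logarithmic branch point, modulus 1/5.
Branch term (-10/3)*sqrt(1 - κ/(7/8)): its argument vanishes at κ = 7/8, a square-root branch point, modulus 7/8.
The radius of convergence is the smallest modulus among the singular points: 1/5.
List the singular points by increasing real part (a conjugate pair: the negative imaginary part first).

Radius of convergence at 0: 1/5.
At 1/5: a logarithmic branch point.
At 7/8: an algebraic (square-root) branch point.
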